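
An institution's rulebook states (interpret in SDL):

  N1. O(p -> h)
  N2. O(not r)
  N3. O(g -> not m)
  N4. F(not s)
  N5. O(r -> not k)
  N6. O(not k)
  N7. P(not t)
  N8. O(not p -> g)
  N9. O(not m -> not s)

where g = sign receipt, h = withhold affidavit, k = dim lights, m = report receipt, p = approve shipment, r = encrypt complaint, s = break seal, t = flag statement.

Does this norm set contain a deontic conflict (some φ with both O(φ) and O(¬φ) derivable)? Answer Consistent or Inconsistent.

Consistent

Premise 5 is O(r -> not k); even if O(not k) held, inferring O(r) would be affirming the consequent — invalid.
So O(r) is not derivable, and the apparent clash with O(not r) does not arise.
A world satisfying every obligation exists (e.g. g=false, h=true, k=false, m=true, p=true, r=false, s=true, t=false); no atom is both obligatory and forbidden, so the set is consistent.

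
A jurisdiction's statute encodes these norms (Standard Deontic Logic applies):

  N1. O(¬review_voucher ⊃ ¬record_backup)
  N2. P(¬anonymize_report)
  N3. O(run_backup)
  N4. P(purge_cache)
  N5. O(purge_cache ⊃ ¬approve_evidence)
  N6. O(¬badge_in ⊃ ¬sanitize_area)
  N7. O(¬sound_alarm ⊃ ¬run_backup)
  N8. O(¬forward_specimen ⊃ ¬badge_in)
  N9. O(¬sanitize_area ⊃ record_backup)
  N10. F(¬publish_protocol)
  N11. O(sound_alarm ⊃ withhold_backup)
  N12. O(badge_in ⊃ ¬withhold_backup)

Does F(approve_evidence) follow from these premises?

No

Premise 5 is O(purge_cache ⊃ ¬approve_evidence), but O(purge_cache) is not derivable from the premises (the permission P(purge_cache) asserts only ¬O(¬purge_cache), not O(purge_cache)), so it does not yield O(¬approve_evidence).
No other premise forces O(¬approve_evidence). An ideal world satisfying every premise can still have approve_evidence true, so F(approve_evidence) is not derivable.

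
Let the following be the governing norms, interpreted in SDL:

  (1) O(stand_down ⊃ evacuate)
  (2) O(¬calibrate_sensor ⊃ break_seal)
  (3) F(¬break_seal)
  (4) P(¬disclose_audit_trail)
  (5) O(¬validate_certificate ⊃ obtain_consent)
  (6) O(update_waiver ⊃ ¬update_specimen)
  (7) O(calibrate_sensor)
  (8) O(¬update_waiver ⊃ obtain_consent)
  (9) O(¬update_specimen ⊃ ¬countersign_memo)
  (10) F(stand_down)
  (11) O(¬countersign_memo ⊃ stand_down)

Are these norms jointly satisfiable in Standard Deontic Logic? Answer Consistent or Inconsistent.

Premise 2 is O(¬calibrate_sensor ⊃ break_seal); even if O(break_seal) held, inferring O(¬calibrate_sensor) would be affirming the consequent — invalid.
So O(¬calibrate_sensor) is not derivable, and the apparent clash with O(calibrate_sensor) does not arise.
A world satisfying every obligation exists (e.g. break_seal=true, calibrate_sensor=true, countersign_memo=true, disclose_audit_trail=false, evacuate=false, obtain_consent=true, stand_down=false, update_specimen=true, update_waiver=false, validate_certificate=false); no atom is both obligatory and forbidden, so the set is consistent.

Consistent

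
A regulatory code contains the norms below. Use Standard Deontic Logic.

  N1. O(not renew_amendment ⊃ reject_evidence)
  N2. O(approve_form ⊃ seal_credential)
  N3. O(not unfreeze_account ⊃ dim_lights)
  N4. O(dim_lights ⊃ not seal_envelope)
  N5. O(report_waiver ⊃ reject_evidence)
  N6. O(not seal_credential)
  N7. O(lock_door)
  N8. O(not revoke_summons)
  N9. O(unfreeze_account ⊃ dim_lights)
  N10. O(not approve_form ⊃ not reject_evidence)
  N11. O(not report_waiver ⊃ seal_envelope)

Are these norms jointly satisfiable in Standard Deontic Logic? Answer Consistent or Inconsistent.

Inconsistent

By case analysis on not unfreeze_account: premise 3 gives O(not unfreeze_account ⊃ dim_lights) and premise 9 gives O(unfreeze_account ⊃ dim_lights), so O(dim_lights) either way.
From O(dim_lights) and premise 4, O(dim_lights ⊃ not seal_envelope), we obtain O(not seal_envelope).
Premise 11 is O(not report_waiver ⊃ seal_envelope); contrapositively O(not seal_envelope ⊃ report_waiver). Since O(not seal_envelope) holds, K gives O(report_waiver).
With premise 5, O(report_waiver ⊃ reject_evidence), the K-axiom yields O(reject_evidence).
The contrapositive of premise 10 (O(not approve_form ⊃ not reject_evidence)) is O(reject_evidence ⊃ approve_form), and O(reject_evidence) is already established, so O(approve_form).
Premise 2 is O(approve_form ⊃ seal_credential); since O(approve_form), deontic closure gives O(seal_credential).
However, premise 6 gives O(not seal_credential).
We now have both O(seal_credential) and O(not seal_credential) — seal_credential is simultaneously obligatory and forbidden, violating the D-axiom.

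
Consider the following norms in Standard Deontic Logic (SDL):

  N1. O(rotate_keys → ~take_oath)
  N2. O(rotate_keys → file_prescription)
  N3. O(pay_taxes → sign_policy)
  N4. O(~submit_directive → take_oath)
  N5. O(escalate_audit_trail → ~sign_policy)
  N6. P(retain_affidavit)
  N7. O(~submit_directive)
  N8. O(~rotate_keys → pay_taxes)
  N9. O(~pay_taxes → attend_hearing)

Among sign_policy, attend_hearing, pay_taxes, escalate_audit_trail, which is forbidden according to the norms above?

Premise 7 gives O(~submit_directive).
Premise 4 is O(~submit_directive → take_oath); since O(~submit_directive), deontic closure gives O(take_oath).
Premise 1 is O(rotate_keys → ~take_oath); contrapositively O(take_oath → ~rotate_keys). Since O(take_oath) holds, K gives O(~rotate_keys).
Premise 8 is O(~rotate_keys → pay_taxes); since O(~rotate_keys), deontic closure gives O(pay_taxes).
Premise 3 is O(pay_taxes → sign_policy); since O(pay_taxes), deontic closure gives O(sign_policy).
The contrapositive of premise 5 (O(escalate_audit_trail → ~sign_policy)) is O(sign_policy → ~escalate_audit_trail), and O(sign_policy) is already established, so O(~escalate_audit_trail).
So O(~escalate_audit_trail) holds, i.e. escalate_audit_trail is forbidden. None of the other listed options is forbidden under the premises.

escalate_audit_trail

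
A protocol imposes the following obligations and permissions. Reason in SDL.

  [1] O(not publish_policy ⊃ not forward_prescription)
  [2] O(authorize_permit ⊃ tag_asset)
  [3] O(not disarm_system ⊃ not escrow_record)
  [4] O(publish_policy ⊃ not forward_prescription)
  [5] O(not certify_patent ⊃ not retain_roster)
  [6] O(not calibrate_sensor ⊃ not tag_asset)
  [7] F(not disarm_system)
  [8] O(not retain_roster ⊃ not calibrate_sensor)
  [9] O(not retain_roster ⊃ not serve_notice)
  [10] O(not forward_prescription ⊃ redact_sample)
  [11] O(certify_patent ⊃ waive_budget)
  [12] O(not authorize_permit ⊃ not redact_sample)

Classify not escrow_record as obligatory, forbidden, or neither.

Neither

Premise 3 is O(not disarm_system ⊃ not escrow_record), but O(not disarm_system) is not derivable from the premises, so it does not yield O(not escrow_record).
No premise or chain of K-axiom applications forces O(not escrow_record), and none forces O(escrow_record). So not escrow_record is neither obligatory nor forbidden under these norms.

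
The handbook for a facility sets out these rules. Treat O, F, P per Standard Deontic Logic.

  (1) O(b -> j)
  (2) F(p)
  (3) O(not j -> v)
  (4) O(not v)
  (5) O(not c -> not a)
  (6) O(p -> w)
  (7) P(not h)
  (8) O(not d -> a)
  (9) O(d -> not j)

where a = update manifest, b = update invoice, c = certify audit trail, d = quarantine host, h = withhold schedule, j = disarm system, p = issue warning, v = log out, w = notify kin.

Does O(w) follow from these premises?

Premise 6 is O(p -> w), but O(p) is not derivable from the premises, so it does not yield O(w).
No other premise forces O(w). An ideal world satisfying every premise can still have w false, so O(w) is not derivable.

No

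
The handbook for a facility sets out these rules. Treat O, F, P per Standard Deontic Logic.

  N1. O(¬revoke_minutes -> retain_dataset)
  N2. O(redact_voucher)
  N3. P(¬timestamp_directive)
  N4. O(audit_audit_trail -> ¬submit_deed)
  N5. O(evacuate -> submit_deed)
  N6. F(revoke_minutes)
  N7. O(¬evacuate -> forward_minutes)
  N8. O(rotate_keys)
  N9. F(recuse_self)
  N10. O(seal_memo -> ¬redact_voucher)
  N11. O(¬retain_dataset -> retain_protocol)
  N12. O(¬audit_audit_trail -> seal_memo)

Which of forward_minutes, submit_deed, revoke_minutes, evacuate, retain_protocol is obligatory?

From premise 2 we have O(redact_voucher).
Premise 10, O(seal_memo -> ¬redact_voucher), contraposes to O(redact_voucher -> ¬seal_memo); with O(redact_voucher) we get O(¬seal_memo).
The contrapositive of premise 12 (O(¬audit_audit_trail -> seal_memo)) is O(¬seal_memo -> audit_audit_trail), and O(¬seal_memo) is already established, so O(audit_audit_trail).
From O(audit_audit_trail) and premise 4, O(audit_audit_trail -> ¬submit_deed), we obtain O(¬submit_deed).
Premise 5 is O(evacuate -> submit_deed); contrapositively O(¬submit_deed -> ¬evacuate). Since O(¬submit_deed) holds, K gives O(¬evacuate).
Applying K to premise 7 (O(¬evacuate -> forward_minutes)) and O(¬evacuate) yields O(forward_minutes).
So O(forward_minutes) holds — forward_minutes is obligatory. None of the other listed options is made obligatory by any chain of premises.

forward_minutes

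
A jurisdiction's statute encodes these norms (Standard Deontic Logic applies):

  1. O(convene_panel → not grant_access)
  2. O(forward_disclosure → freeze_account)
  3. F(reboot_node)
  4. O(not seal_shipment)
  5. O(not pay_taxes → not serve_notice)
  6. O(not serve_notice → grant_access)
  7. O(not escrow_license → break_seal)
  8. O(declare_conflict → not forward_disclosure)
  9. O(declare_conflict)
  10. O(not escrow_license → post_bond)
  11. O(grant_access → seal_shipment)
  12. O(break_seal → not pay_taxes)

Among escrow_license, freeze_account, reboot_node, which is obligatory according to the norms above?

escrow_license

From premise 4 we have O(not seal_shipment).
Premise 11 is O(grant_access → seal_shipment); contrapositively O(not seal_shipment → not grant_access). Since O(not seal_shipment) holds, K gives O(not grant_access).
Premise 6 is O(not serve_notice → grant_access); contrapositively O(not grant_access → serve_notice). Since O(not grant_access) holds, K gives O(serve_notice).
Premise 5, O(not pay_taxes → not serve_notice), contraposes to O(serve_notice → pay_taxes); with O(serve_notice) we get O(pay_taxes).
The contrapositive of premise 12 (O(break_seal → not pay_taxes)) is O(pay_taxes → not break_seal), and O(pay_taxes) is already established, so O(not break_seal).
The contrapositive of premise 7 (O(not escrow_license → break_seal)) is O(not break_seal → escrow_license), and O(not break_seal) is already established, so O(escrow_license).
So O(escrow_license) holds — escrow_license is obligatory. None of the other listed options is made obligatory by any chain of premises.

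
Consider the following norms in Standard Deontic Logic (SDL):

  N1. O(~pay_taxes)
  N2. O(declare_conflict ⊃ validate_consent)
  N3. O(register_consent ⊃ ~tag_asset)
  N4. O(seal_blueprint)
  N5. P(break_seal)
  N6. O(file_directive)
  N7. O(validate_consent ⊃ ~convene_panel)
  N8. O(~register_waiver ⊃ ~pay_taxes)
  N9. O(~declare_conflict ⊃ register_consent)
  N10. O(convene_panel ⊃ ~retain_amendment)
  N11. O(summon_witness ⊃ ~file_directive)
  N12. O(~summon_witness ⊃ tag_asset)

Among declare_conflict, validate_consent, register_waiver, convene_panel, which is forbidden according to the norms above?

convene_panel

From premise 6 we have O(file_directive).
Premise 11 is O(summon_witness ⊃ ~file_directive); contrapositively O(file_directive ⊃ ~summon_witness). Since O(file_directive) holds, K gives O(~summon_witness).
Applying K to premise 12 (O(~summon_witness ⊃ tag_asset)) and O(~summon_witness) yields O(tag_asset).
Premise 3, O(register_consent ⊃ ~tag_asset), contraposes to O(tag_asset ⊃ ~register_consent); with O(tag_asset) we get O(~register_consent).
Premise 9 is O(~declare_conflict ⊃ register_consent); contrapositively O(~register_consent ⊃ declare_conflict). Since O(~register_consent) holds, K gives O(declare_conflict).
From O(declare_conflict) and premise 2, O(declare_conflict ⊃ validate_consent), we obtain O(validate_consent).
Premise 7 is O(validate_consent ⊃ ~convene_panel); since O(validate_consent), deontic closure gives O(~convene_panel).
So O(~convene_panel) holds, i.e. convene_panel is forbidden. None of the other listed options is forbidden under the premises.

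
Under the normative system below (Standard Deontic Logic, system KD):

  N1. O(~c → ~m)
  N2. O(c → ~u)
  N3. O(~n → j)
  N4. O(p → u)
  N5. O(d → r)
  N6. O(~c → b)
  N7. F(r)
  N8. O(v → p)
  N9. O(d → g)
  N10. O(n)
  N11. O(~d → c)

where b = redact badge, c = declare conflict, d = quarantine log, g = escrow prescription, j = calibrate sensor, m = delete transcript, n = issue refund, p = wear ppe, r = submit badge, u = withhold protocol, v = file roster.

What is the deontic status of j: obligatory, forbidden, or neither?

Neither

Premise 3 is O(~n → j), but O(~n) is not derivable from the premises, so it does not yield O(j).
No premise or chain of K-axiom applications forces O(j), and none forces O(~j). So j is neither obligatory nor forbidden under these norms.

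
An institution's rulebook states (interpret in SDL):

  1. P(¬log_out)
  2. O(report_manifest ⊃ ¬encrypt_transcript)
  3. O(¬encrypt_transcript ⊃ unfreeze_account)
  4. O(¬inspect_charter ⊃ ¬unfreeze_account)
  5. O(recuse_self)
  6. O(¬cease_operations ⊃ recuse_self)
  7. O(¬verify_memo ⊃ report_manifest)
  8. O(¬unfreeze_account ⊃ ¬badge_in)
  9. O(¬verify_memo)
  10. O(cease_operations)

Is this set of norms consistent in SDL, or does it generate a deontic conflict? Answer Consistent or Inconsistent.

Consistent

Premise 6 is O(¬cease_operations ⊃ recuse_self); even if O(recuse_self) held, inferring O(¬cease_operations) would be affirming the consequent — invalid.
So O(¬cease_operations) is not derivable, and the apparent clash with O(cease_operations) does not arise.
A world satisfying every obligation exists (e.g. badge_in=false, cease_operations=true, encrypt_transcript=false, inspect_charter=true, log_out=false, recuse_self=true, report_manifest=true, unfreeze_account=true, verify_memo=false); no atom is both obligatory and forbidden, so the set is consistent.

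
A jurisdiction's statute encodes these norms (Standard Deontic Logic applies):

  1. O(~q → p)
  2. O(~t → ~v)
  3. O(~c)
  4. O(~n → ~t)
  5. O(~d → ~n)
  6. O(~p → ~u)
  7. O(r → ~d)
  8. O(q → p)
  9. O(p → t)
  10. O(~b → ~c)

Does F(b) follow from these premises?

No

Premise 10 is O(~b → ~c); even if O(~c) held, inferring O(~b) would be affirming the consequent — invalid.
No other premise forces O(~b). An ideal world satisfying every premise can still have b true, so F(b) is not derivable.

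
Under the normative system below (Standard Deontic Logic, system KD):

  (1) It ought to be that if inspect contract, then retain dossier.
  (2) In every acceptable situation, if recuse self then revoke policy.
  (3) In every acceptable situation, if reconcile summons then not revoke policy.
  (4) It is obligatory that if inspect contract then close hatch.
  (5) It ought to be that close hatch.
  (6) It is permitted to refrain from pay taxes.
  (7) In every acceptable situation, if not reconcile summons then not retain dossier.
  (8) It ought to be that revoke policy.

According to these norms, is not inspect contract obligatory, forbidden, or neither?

Obligatory

Premise 8 states O(revoke_policy) outright.
The contrapositive of premise 3 (O(reconcile_summons → ¬revoke_policy)) is O(revoke_policy → ¬reconcile_summons), and O(revoke_policy) is already established, so O(¬reconcile_summons).
Premise 7 is O(¬reconcile_summons → ¬retain_dossier); since O(¬reconcile_summons), deontic closure gives O(¬retain_dossier).
The contrapositive of premise 1 (O(inspect_contract → retain_dossier)) is O(¬retain_dossier → ¬inspect_contract), and O(¬retain_dossier) is already established, so O(¬inspect_contract).
Premises 2, 4, 5, 6 do not contribute to this derivation.
Hence ¬inspect_contract is obligatory.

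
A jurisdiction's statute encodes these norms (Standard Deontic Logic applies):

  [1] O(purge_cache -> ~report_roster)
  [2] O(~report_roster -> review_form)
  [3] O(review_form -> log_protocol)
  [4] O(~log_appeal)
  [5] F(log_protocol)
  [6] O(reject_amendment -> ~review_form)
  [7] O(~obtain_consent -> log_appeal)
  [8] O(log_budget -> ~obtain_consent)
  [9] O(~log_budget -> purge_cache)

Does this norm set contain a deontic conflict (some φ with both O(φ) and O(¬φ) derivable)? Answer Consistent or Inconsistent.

F(log_protocol) at premise 5 means O(~log_protocol).
Premise 3 is O(review_form -> log_protocol); contrapositively O(~log_protocol -> ~review_form). Since O(~log_protocol) holds, K gives O(~review_form).
Premise 2 is O(~report_roster -> review_form); contrapositively O(~review_form -> report_roster). Since O(~review_form) holds, K gives O(report_roster).
Premise 1, O(purge_cache -> ~report_roster), contraposes to O(report_roster -> ~purge_cache); with O(report_roster) we get O(~purge_cache).
The contrapositive of premise 9 (O(~log_budget -> purge_cache)) is O(~purge_cache -> log_budget), and O(~purge_cache) is already established, so O(log_budget).
Applying K to premise 8 (O(log_budget -> ~obtain_consent)) and O(log_budget) yields O(~obtain_consent).
From O(~obtain_consent) and premise 7, O(~obtain_consent -> log_appeal), we obtain O(log_appeal).
But premise 4 directly asserts O(~log_appeal).
We now have both O(log_appeal) and O(~log_appeal) — log_appeal is simultaneously obligatory and forbidden, violating the D-axiom.

Inconsistent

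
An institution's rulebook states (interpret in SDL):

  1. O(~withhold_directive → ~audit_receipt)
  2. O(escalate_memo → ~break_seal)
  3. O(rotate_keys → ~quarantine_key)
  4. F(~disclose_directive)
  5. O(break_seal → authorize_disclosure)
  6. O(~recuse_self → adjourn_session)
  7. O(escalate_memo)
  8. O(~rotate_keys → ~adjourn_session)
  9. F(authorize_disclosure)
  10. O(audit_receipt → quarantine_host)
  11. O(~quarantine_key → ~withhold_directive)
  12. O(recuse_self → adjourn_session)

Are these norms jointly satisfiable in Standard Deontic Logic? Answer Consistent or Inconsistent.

Consistent

Premise 5 is O(break_seal → authorize_disclosure), but O(break_seal) is not derivable from the premises, so it does not yield O(authorize_disclosure).
So O(authorize_disclosure) is not derivable, and the apparent clash with O(~authorize_disclosure) does not arise.
A world satisfying every obligation exists (e.g. adjourn_session=true, audit_receipt=false, authorize_disclosure=false, break_seal=false, disclose_directive=true, escalate_memo=true, quarantine_host=false, quarantine_key=false, recuse_self=false, rotate_keys=true, withhold_directive=false); no atom is both obligatory and forbidden, so the set is consistent.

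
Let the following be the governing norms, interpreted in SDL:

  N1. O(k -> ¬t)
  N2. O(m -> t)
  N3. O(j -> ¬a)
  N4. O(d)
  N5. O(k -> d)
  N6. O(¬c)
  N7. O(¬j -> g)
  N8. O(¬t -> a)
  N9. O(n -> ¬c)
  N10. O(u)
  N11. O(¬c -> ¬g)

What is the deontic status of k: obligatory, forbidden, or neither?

From premise 6 we have O(¬c).
Applying K to premise 11 (O(¬c -> ¬g)) and O(¬c) yields O(¬g).
Premise 7, O(¬j -> g), contraposes to O(¬g -> j); with O(¬g) we get O(j).
From O(j) and premise 3, O(j -> ¬a), we obtain O(¬a).
Premise 8, O(¬t -> a), contraposes to O(¬a -> t); with O(¬a) we get O(t).
The contrapositive of premise 1 (O(k -> ¬t)) is O(t -> ¬k), and O(t) is already established, so O(¬k).
Premises 2, 4, 5, 9, 10 do not contribute to this derivation.
Thus O(¬k), which is F(k): k is forbidden.

Forbidden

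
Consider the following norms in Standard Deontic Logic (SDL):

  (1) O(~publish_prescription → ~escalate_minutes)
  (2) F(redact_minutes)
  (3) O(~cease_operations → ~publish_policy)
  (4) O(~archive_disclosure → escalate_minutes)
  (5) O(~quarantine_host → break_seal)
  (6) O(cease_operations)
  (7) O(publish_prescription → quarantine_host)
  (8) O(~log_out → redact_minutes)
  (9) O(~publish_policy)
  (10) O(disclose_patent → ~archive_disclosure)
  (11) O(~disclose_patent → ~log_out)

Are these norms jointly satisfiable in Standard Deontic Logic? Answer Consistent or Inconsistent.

Premise 3 is O(~cease_operations → ~publish_policy); even if O(~publish_policy) held, inferring O(~cease_operations) would be affirming the consequent — invalid.
So O(~cease_operations) is not derivable, and the apparent clash with O(cease_operations) does not arise.
A world satisfying every obligation exists (e.g. archive_disclosure=false, break_seal=false, cease_operations=true, disclose_patent=true, escalate_minutes=true, log_out=true, publish_policy=false, publish_prescription=true, quarantine_host=true, redact_minutes=false); no atom is both obligatory and forbidden, so the set is consistent.

Consistent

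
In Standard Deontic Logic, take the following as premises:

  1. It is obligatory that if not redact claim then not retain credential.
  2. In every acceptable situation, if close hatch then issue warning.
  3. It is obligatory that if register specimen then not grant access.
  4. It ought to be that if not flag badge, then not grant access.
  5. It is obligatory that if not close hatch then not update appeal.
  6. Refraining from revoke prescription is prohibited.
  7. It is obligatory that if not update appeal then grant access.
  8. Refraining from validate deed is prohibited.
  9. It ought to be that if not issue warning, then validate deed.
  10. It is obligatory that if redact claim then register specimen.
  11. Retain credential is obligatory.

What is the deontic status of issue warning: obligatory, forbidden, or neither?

Obligatory

From premise 11 we have O(retain_credential).
Premise 1, O(¬redact_claim → ¬retain_credential), contraposes to O(retain_credential → redact_claim); with O(retain_credential) we get O(redact_claim).
From O(redact_claim) and premise 10, O(redact_claim → register_specimen), we obtain O(register_specimen).
With premise 3, O(register_specimen → ¬grant_access), the K-axiom yields O(¬grant_access).
Premise 7 is O(¬update_appeal → grant_access); contrapositively O(¬grant_access → update_appeal). Since O(¬grant_access) holds, K gives O(update_appeal).
Premise 5 is O(¬close_hatch → ¬update_appeal); contrapositively O(update_appeal → close_hatch). Since O(update_appeal) holds, K gives O(close_hatch).
From O(close_hatch) and premise 2, O(close_hatch → issue_warning), we obtain O(issue_warning).
Premises 4, 6, 8, 9 do not contribute to this derivation.
Hence issue_warning is obligatory.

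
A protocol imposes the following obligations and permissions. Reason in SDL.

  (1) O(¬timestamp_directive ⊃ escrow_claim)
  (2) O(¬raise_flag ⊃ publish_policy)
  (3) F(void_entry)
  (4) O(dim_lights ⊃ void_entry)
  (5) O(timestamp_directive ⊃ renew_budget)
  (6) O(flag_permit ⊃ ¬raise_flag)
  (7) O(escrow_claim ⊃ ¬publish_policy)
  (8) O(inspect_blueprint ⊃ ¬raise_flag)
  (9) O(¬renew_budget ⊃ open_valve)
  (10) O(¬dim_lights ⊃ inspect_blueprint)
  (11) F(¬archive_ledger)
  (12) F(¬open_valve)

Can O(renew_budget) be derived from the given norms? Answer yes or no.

Premise 3 is F(void_entry), i.e. O(¬void_entry).
The contrapositive of premise 4 (O(dim_lights ⊃ void_entry)) is O(¬void_entry ⊃ ¬dim_lights), and O(¬void_entry) is already established, so O(¬dim_lights).
Premise 10 is O(¬dim_lights ⊃ inspect_blueprint); since O(¬dim_lights), deontic closure gives O(inspect_blueprint).
With premise 8, O(inspect_blueprint ⊃ ¬raise_flag), the K-axiom yields O(¬raise_flag).
Applying K to premise 2 (O(¬raise_flag ⊃ publish_policy)) and O(¬raise_flag) yields O(publish_policy).
Premise 7 is O(escrow_claim ⊃ ¬publish_policy); contrapositively O(publish_policy ⊃ ¬escrow_claim). Since O(publish_policy) holds, K gives O(¬escrow_claim).
Premise 1 is O(¬timestamp_directive ⊃ escrow_claim); contrapositively O(¬escrow_claim ⊃ timestamp_directive). Since O(¬escrow_claim) holds, K gives O(timestamp_directive).
Premise 5 is O(timestamp_directive ⊃ renew_budget); since O(timestamp_directive), deontic closure gives O(renew_budget).
Premises 6, 9, 11, 12 do not contribute to this derivation.
So O(renew_budget) follows.

Yes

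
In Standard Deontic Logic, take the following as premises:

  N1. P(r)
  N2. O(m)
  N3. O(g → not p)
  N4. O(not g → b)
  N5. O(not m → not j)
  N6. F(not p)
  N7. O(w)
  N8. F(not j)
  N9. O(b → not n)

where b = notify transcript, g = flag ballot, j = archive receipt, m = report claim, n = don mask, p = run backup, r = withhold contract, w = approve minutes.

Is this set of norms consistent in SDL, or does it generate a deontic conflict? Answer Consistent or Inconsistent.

Premise 5 is O(not m → not j), but O(not m) is not derivable from the premises, so it does not yield O(not j).
So O(not j) is not derivable, and the apparent clash with O(j) does not arise.
A world satisfying every obligation exists (e.g. b=true, g=false, j=true, m=true, n=false, p=true, r=false, w=true); no atom is both obligatory and forbidden, so the set is consistent.

Consistent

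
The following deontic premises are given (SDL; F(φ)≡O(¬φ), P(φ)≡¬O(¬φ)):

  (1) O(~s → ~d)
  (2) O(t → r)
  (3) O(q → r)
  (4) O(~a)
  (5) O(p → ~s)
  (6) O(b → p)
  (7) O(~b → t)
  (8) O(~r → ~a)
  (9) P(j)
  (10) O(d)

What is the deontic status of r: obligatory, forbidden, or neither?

Obligatory

Premise 10 states O(d) outright.
Premise 1, O(~s → ~d), contraposes to O(d → s); with O(d) we get O(s).
Premise 5 is O(p → ~s); contrapositively O(s → ~p). Since O(s) holds, K gives O(~p).
Premise 6, O(b → p), contraposes to O(~p → ~b); with O(~p) we get O(~b).
From O(~b) and premise 7, O(~b → t), we obtain O(t).
Premise 2 is O(t → r); since O(t), deontic closure gives O(r).
Premises 3, 4, 8, 9 do not contribute to this derivation.
Hence r is obligatory.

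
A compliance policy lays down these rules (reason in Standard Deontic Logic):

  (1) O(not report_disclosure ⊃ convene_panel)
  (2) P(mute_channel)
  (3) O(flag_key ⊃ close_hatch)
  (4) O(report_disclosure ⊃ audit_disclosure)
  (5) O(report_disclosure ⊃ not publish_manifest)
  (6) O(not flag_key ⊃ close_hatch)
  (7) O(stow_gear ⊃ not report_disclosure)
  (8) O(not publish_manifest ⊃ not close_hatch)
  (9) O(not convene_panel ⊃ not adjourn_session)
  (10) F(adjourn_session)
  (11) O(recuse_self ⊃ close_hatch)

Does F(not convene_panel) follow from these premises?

Yes

Premises 3 and 6 are O(flag_key ⊃ close_hatch) and O(not flag_key ⊃ close_hatch); every ideal world satisfies flag_key or not flag_key, so in either case close_hatch holds — hence O(close_hatch).
The contrapositive of premise 8 (O(not publish_manifest ⊃ not close_hatch)) is O(close_hatch ⊃ publish_manifest), and O(close_hatch) is already established, so O(publish_manifest).
Premise 5 is O(report_disclosure ⊃ not publish_manifest); contrapositively O(publish_manifest ⊃ not report_disclosure). Since O(publish_manifest) holds, K gives O(not report_disclosure).
Premise 1 is O(not report_disclosure ⊃ convene_panel); since O(not report_disclosure), deontic closure gives O(convene_panel).
Premises 2, 4, 7, 9, 10, 11 do not contribute to this derivation.
So O(convene_panel) holds, i.e. F(not convene_panel). The claim follows.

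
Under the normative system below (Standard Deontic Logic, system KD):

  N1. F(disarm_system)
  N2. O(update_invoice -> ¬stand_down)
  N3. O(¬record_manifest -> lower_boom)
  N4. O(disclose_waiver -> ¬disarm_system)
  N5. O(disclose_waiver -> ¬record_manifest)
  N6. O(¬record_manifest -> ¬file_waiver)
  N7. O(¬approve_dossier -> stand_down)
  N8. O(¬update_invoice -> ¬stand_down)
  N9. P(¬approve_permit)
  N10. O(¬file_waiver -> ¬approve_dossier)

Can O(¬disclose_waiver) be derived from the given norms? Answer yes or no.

By case analysis on ¬update_invoice: premise 8 gives O(¬update_invoice -> ¬stand_down) and premise 2 gives O(update_invoice -> ¬stand_down), so O(¬stand_down) either way.
Premise 7 is O(¬approve_dossier -> stand_down); contrapositively O(¬stand_down -> approve_dossier). Since O(¬stand_down) holds, K gives O(approve_dossier).
Premise 10, O(¬file_waiver -> ¬approve_dossier), contraposes to O(approve_dossier -> file_waiver); with O(approve_dossier) we get O(file_waiver).
Premise 6 is O(¬record_manifest -> ¬file_waiver); contrapositively O(file_waiver -> record_manifest). Since O(file_waiver) holds, K gives O(record_manifest).
Premise 5 is O(disclose_waiver -> ¬record_manifest); contrapositively O(record_manifest -> ¬disclose_waiver). Since O(record_manifest) holds, K gives O(¬disclose_waiver).
Premises 1, 3, 4, 9 do not contribute to this derivation.
So O(¬disclose_waiver) follows.

Yes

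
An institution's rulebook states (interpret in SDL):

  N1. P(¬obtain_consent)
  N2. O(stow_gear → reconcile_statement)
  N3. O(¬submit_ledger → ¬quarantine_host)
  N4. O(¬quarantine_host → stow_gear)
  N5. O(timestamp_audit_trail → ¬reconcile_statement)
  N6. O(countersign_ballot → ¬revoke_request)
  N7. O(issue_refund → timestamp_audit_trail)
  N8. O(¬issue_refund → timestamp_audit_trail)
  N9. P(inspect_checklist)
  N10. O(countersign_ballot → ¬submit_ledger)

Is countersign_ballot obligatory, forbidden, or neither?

Premises 7 and 8 are O(issue_refund → timestamp_audit_trail) and O(¬issue_refund → timestamp_audit_trail); every ideal world satisfies issue_refund or ¬issue_refund, so in either case timestamp_audit_trail holds — hence O(timestamp_audit_trail).
From O(timestamp_audit_trail) and premise 5, O(timestamp_audit_trail → ¬reconcile_statement), we obtain O(¬reconcile_statement).
Premise 2, O(stow_gear → reconcile_statement), contraposes to O(¬reconcile_statement → ¬stow_gear); with O(¬reconcile_statement) we get O(¬stow_gear).
Premise 4 is O(¬quarantine_host → stow_gear); contrapositively O(¬stow_gear → quarantine_host). Since O(¬stow_gear) holds, K gives O(quarantine_host).
The contrapositive of premise 3 (O(¬submit_ledger → ¬quarantine_host)) is O(quarantine_host → submit_ledger), and O(quarantine_host) is already established, so O(submit_ledger).
Premise 10, O(countersign_ballot → ¬submit_ledger), contraposes to O(submit_ledger → ¬countersign_ballot); with O(submit_ledger) we get O(¬countersign_ballot).
Premises 1, 6, 9 do not contribute to this derivation.
Thus O(¬countersign_ballot), which is F(countersign_ballot): countersign_ballot is forbidden.

Forbidden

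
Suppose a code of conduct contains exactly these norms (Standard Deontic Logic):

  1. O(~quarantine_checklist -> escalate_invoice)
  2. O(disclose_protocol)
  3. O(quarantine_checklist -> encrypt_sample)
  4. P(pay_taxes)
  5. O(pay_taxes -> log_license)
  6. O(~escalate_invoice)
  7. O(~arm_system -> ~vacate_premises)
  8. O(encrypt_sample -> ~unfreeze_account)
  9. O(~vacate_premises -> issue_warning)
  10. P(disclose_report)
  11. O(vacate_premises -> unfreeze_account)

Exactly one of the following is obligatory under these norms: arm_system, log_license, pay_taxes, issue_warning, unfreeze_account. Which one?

Premise 6 gives O(~escalate_invoice).
Premise 1 is O(~quarantine_checklist -> escalate_invoice); contrapositively O(~escalate_invoice -> quarantine_checklist). Since O(~escalate_invoice) holds, K gives O(quarantine_checklist).
Applying K to premise 3 (O(quarantine_checklist -> encrypt_sample)) and O(quarantine_checklist) yields O(encrypt_sample).
Applying K to premise 8 (O(encrypt_sample -> ~unfreeze_account)) and O(encrypt_sample) yields O(~unfreeze_account).
The contrapositive of premise 11 (O(vacate_premises -> unfreeze_account)) is O(~unfreeze_account -> ~vacate_premises), and O(~unfreeze_account) is already established, so O(~vacate_premises).
From O(~vacate_premises) and premise 9, O(~vacate_premises -> issue_warning), we obtain O(issue_warning).
So O(issue_warning) holds — issue_warning is obligatory. None of the other listed options is made obligatory by any chain of premises.

issue_warning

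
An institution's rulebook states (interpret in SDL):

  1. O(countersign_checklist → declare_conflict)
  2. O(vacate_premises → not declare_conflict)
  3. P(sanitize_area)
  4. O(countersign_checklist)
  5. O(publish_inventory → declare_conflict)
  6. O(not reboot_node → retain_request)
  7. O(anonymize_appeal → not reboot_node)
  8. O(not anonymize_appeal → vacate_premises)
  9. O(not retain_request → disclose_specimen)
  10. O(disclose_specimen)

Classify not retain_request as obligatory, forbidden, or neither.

Forbidden

Premise 4 gives O(countersign_checklist).
With premise 1, O(countersign_checklist → declare_conflict), the K-axiom yields O(declare_conflict).
Premise 2, O(vacate_premises → not declare_conflict), contraposes to O(declare_conflict → not vacate_premises); with O(declare_conflict) we get O(not vacate_premises).
The contrapositive of premise 8 (O(not anonymize_appeal → vacate_premises)) is O(not vacate_premises → anonymize_appeal), and O(not vacate_premises) is already established, so O(anonymize_appeal).
From O(anonymize_appeal) and premise 7, O(anonymize_appeal → not reboot_node), we obtain O(not reboot_node).
Premise 6 is O(not reboot_node → retain_request); since O(not reboot_node), deontic closure gives O(retain_request).
Premises 3, 5, 9, 10 do not contribute to this derivation.
Thus O(retain_request), which is F(not retain_request): not retain_request is forbidden.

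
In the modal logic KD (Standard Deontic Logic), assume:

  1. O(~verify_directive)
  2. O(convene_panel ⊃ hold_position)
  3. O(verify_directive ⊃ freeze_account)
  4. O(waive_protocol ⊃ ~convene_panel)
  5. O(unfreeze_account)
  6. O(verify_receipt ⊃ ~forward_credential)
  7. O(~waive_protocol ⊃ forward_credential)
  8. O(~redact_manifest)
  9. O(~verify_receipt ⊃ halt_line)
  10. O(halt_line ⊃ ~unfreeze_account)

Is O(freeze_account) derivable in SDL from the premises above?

Premise 3 is O(verify_directive ⊃ freeze_account), but O(verify_directive) is not derivable from the premises, so it does not yield O(freeze_account).
No other premise forces O(freeze_account). An ideal world satisfying every premise can still have freeze_account false, so O(freeze_account) is not derivable.

No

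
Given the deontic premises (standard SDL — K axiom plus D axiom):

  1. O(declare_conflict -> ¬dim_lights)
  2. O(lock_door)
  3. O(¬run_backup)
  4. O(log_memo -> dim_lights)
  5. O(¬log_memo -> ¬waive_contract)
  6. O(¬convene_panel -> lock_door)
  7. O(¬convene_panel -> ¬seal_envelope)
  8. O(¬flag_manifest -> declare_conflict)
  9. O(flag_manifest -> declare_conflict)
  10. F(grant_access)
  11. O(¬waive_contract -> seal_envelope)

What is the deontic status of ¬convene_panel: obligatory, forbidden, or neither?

Forbidden

By case analysis on flag_manifest: premise 9 gives O(flag_manifest -> declare_conflict) and premise 8 gives O(¬flag_manifest -> declare_conflict), so O(declare_conflict) either way.
Premise 1 is O(declare_conflict -> ¬dim_lights); since O(declare_conflict), deontic closure gives O(¬dim_lights).
Premise 4 is O(log_memo -> dim_lights); contrapositively O(¬dim_lights -> ¬log_memo). Since O(¬dim_lights) holds, K gives O(¬log_memo).
Applying K to premise 5 (O(¬log_memo -> ¬waive_contract)) and O(¬log_memo) yields O(¬waive_contract).
From O(¬waive_contract) and premise 11, O(¬waive_contract -> seal_envelope), we obtain O(seal_envelope).
Premise 7, O(¬convene_panel -> ¬seal_envelope), contraposes to O(seal_envelope -> convene_panel); with O(seal_envelope) we get O(convene_panel).
Premises 2, 3, 6, 10 do not contribute to this derivation.
Thus O(convene_panel), which is F(¬convene_panel): ¬convene_panel is forbidden.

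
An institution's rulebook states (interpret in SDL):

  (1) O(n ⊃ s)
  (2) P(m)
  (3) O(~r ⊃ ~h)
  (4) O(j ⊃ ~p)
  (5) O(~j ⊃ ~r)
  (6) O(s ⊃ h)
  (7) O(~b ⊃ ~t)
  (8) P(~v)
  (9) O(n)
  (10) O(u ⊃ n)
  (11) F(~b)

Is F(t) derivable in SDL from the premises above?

No

Premise 7 is O(~b ⊃ ~t), but O(~b) is not derivable from the premises, so it does not yield O(~t).
No other premise forces O(~t). An ideal world satisfying every premise can still have t true, so F(t) is not derivable.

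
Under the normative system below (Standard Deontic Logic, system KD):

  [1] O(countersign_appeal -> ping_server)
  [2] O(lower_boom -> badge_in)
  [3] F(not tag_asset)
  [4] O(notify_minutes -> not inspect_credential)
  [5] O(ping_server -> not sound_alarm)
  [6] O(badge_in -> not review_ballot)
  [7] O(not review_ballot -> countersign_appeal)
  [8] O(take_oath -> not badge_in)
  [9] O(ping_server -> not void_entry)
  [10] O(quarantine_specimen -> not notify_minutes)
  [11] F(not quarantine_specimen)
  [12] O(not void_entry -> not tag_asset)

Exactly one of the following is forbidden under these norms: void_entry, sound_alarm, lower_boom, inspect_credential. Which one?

lower_boom

Premise 3 is F(not tag_asset), i.e. O(tag_asset).
The contrapositive of premise 12 (O(not void_entry -> not tag_asset)) is O(tag_asset -> void_entry), and O(tag_asset) is already established, so O(void_entry).
Premise 9 is O(ping_server -> not void_entry); contrapositively O(void_entry -> not ping_server). Since O(void_entry) holds, K gives O(not ping_server).
Premise 1 is O(countersign_appeal -> ping_server); contrapositively O(not ping_server -> not countersign_appeal). Since O(not ping_server) holds, K gives O(not countersign_appeal).
The contrapositive of premise 7 (O(not review_ballot -> countersign_appeal)) is O(not countersign_appeal -> review_ballot), and O(not countersign_appeal) is already established, so O(review_ballot).
The contrapositive of premise 6 (O(badge_in -> not review_ballot)) is O(review_ballot -> not badge_in), and O(review_ballot) is already established, so O(not badge_in).
Premise 2, O(lower_boom -> badge_in), contraposes to O(not badge_in -> not lower_boom); with O(not badge_in) we get O(not lower_boom).
So O(not lower_boom) holds, i.e. lower_boom is forbidden. None of the other listed options is forbidden under the premises.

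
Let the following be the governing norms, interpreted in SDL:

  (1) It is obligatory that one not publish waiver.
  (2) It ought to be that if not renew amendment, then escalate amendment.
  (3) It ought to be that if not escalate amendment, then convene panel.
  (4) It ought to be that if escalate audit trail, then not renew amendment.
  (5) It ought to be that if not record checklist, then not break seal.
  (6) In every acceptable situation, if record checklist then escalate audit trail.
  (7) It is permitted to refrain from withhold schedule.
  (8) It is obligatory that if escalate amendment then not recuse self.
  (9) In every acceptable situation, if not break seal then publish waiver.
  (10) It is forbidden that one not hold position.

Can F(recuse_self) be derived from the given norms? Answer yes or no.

From premise 1 we have O(¬publish_waiver).
The contrapositive of premise 9 (O(¬break_seal → publish_waiver)) is O(¬publish_waiver → break_seal), and O(¬publish_waiver) is already established, so O(break_seal).
Premise 5 is O(¬record_checklist → ¬break_seal); contrapositively O(break_seal → record_checklist). Since O(break_seal) holds, K gives O(record_checklist).
Premise 6 is O(record_checklist → escalate_audit_trail); since O(record_checklist), deontic closure gives O(escalate_audit_trail).
Premise 4 is O(escalate_audit_trail → ¬renew_amendment); since O(escalate_audit_trail), deontic closure gives O(¬renew_amendment).
Applying K to premise 2 (O(¬renew_amendment → escalate_amendment)) and O(¬renew_amendment) yields O(escalate_amendment).
With premise 8, O(escalate_amendment → ¬recuse_self), the K-axiom yields O(¬recuse_self).
Premises 3, 7, 10 do not contribute to this derivation.
So O(¬recuse_self) holds, i.e. F(recuse_self). The claim follows.

Yes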